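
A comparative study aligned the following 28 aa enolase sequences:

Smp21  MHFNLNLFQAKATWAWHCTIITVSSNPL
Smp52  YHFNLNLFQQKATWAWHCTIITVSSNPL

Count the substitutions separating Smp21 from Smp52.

Differing sites — 1:M/Y; 10:A/Q.
That gives 2 mismatches out of 28 aligned sites, so the Hamming distance is 2.

2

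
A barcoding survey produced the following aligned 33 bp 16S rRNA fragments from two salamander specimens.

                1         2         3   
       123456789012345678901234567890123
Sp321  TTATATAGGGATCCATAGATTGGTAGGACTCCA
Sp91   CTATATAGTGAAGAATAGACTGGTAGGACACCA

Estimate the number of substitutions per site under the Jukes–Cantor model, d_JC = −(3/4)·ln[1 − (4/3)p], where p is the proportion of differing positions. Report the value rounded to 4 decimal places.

0.2493

Mismatches occur at site 1 (T↔C), site 9 (G↔T), site 12 (T↔A), site 13 (C↔G), site 14 (C↔A), site 20 (T↔C), site 30 (T↔A).
p = 7/33 = 0.212121.
d = −0.75 · ln(1 − (4/3)·0.212121) = −0.75 · ln(0.717172) = −0.75 · (-0.332440) = 0.2493.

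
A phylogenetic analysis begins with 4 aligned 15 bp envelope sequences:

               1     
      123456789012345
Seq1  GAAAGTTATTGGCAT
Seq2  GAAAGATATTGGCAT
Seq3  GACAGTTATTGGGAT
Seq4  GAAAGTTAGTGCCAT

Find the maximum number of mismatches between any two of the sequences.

Pairwise Hamming distances:
  Seq1 vs Seq2: 1
  Seq1 vs Seq3: 2
  Seq1 vs Seq4: 2
  Seq2 vs Seq3: 3
  Seq2 vs Seq4: 3
  Seq3 vs Seq4: 4
The largest is 4, between Seq3 and Seq4.

4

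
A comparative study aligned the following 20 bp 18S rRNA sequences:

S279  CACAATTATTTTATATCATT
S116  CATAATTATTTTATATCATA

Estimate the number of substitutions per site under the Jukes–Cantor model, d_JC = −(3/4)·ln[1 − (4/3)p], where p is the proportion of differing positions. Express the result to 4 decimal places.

0.1073

Mismatches occur at site 3 (C→T), site 20 (T→A).
p = 2/20 = 0.100000.
d = −0.75 · ln(1 − (4/3)·0.100000) = −0.75 · ln(0.866667) = −0.75 · (-0.143100) = 0.1073.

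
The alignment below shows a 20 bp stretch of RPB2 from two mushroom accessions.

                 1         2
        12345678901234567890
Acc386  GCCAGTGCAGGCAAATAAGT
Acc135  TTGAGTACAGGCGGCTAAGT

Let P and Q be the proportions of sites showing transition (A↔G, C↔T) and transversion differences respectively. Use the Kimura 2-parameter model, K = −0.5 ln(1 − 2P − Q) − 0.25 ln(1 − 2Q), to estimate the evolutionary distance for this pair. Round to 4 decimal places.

Mismatches occur at site 1 (G→T, transversion), site 2 (C→T, transition), site 3 (C→G, transversion), site 7 (G→A, transition), site 13 (A→G, transition), site 14 (A→G, transition), site 15 (A→C, transversion).
Of the 7 differences, 4 transitions and 3 transversions over 20 sites: P = 4/20 = 0.200000, Q = 3/20 = 0.150000.
d = −0.5·ln(0.450000) − 0.25·ln(0.700000) = −0.5·(-0.798508) − 0.25·(-0.356675) = 0.4884.

0.4884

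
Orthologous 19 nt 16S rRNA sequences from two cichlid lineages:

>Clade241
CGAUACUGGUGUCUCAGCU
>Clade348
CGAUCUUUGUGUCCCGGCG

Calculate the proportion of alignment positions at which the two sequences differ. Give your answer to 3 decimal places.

0.316

Mismatches occur at site 5 (A↔C), site 6 (C↔U), site 8 (G↔U), site 14 (U↔C), site 16 (A↔G), site 19 (U↔G).
There are 6 differences over 19 sites, so p = 6/19 = 0.316.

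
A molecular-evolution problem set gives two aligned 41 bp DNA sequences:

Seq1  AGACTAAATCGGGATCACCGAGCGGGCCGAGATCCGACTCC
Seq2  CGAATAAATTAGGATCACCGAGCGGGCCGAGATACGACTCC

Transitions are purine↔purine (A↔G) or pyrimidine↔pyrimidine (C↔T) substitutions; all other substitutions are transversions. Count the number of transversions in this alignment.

3

The sequences differ at positions 1 (A/C, transversion), 4 (C/A, transversion), 10 (C/T, transition), 11 (G/A, transition), 34 (C/A, transversion).
Of the 5 differences, 2 transitions and 3 transversions, so the answer is 3.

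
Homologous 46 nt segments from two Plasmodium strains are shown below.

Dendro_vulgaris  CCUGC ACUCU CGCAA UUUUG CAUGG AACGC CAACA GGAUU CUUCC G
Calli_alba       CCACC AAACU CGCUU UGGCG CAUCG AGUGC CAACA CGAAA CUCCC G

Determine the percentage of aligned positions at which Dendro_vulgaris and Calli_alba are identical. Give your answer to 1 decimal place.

65.2%

Mismatches occur at site 3 (U↔A), site 4 (G↔C), site 7 (C↔A), site 8 (U↔A), site 14 (A↔U), site 15 (A↔U), site 17 (U↔G), site 18 (U↔G), site 19 (U↔C), site 24 (G↔C), site 27 (A↔G), site 28 (C↔U), site 36 (G↔C), site 39 (U↔A), site 40 (U↔A), site 43 (U↔C).
30 of the 46 sites match, so the percent identity is 30/46 × 100 = 65.2%.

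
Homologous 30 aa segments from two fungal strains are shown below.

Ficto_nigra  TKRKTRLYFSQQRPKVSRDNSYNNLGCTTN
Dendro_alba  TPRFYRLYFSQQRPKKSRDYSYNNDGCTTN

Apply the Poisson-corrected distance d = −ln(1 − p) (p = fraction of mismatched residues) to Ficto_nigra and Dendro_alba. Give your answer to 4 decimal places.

0.2231

The sequences differ at positions 2 (K/P), 4 (K/F), 5 (T/Y), 16 (V/K), 20 (N/Y), 25 (L/D).
p = 6/30 = 0.200000.
d = −ln(1 − 0.200000) = −ln(0.800000) = 0.2231.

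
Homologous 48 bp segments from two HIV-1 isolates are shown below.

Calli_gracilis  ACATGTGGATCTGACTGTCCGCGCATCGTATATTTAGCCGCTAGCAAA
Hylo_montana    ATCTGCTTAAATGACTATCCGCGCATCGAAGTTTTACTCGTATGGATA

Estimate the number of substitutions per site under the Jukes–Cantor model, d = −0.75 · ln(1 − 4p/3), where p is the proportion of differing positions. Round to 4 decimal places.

0.5199

Mismatches occur at site 2 (C→T), site 3 (A→C), site 6 (T→C), site 7 (G→T), site 8 (G→T), site 10 (T→A), site 11 (C→A), site 17 (G→A), site 29 (T→A), site 31 (T→G), site 32 (A→T), site 37 (G→C), site 38 (C→T), site 41 (C→T), site 42 (T→A), site 43 (A→T), site 45 (C→G), site 47 (A→T).
p = 18/48 = 0.375000.
d = −0.75 · ln(1 − (4/3)·0.375000) = −0.75 · ln(0.500000) = −0.75 · (-0.693147) = 0.5199.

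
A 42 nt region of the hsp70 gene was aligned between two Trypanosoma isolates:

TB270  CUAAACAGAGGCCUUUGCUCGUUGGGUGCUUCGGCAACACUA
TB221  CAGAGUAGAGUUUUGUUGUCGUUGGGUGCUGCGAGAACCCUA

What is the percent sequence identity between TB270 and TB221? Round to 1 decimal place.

Differing sites — 2:U/A; 3:A/G; 5:A/G; 6:C/U; 11:G/U; 12:C/U; 13:C/U; 15:U/G; 17:G/U; 18:C/G; 31:U/G; 34:G/A; 35:C/G; 39:A/C.
28 of the 42 sites match, so the percent identity is 28/42 × 100 = 66.7%.

66.7%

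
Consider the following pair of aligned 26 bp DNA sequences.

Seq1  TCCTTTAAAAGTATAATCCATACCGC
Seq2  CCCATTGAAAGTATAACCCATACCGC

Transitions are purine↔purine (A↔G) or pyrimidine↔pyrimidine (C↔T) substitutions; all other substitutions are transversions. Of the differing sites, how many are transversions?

Mismatches occur at site 1 (T/C, transition), site 4 (T/A, transversion), site 7 (A/G, transition), site 17 (T/C, transition).
Of the 4 differences, 3 transitions and 1 transversion, so the answer is 1.

1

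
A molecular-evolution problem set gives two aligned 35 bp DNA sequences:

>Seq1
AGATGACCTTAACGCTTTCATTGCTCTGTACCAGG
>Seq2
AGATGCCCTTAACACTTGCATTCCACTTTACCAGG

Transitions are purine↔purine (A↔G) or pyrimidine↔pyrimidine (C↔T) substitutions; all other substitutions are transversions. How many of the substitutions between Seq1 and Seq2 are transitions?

The sequences differ at positions 6 (A/C, transversion), 14 (G/A, transition), 18 (T/G, transversion), 23 (G/C, transversion), 25 (T/A, transversion), 28 (G/T, transversion).
Of the 6 differences, 1 transition and 5 transversions, so the answer is 1.

1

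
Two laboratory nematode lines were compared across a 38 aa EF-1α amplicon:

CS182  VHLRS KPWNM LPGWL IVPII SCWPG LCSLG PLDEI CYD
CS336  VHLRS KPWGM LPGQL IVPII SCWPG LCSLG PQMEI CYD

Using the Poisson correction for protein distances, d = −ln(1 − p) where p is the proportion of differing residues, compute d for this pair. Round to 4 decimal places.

0.1112

The sequences differ at positions 9 (N/G), 14 (W/Q), 32 (L/Q), 33 (D/M).
p = 4/38 = 0.105263.
d = −ln(1 − 0.105263) = −ln(0.894737) = 0.1112.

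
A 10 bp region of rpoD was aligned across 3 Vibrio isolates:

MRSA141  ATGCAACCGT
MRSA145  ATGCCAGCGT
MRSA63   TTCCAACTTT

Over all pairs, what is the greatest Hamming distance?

6

Pairwise Hamming distances:
  MRSA141 vs MRSA145: 2
  MRSA141 vs MRSA63: 4
  MRSA145 vs MRSA63: 6
The largest is 6, between MRSA145 and MRSA63.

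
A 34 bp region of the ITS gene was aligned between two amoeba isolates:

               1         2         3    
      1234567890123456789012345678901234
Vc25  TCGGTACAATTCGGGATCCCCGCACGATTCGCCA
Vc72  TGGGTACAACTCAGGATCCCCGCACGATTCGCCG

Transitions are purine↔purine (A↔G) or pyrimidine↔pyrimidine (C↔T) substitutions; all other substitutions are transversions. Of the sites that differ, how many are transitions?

Differing sites — 2:C/G (Tv); 10:T/C (Ti); 13:G/A (Ti); 34:A/G (Ti).
Of the 4 differences, 3 transitions and 1 transversion, so the answer is 3.

3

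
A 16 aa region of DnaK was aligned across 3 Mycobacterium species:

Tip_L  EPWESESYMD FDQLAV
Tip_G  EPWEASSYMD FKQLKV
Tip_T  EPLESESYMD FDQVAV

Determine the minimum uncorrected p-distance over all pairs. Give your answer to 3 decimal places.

Pairwise Hamming distances:
  Tip_L vs Tip_G: 4
  Tip_L vs Tip_T: 2
  Tip_G vs Tip_T: 6
The smallest is 2 mismatches, between Tip_L and Tip_T; p = 2/16 = 0.125.

0.125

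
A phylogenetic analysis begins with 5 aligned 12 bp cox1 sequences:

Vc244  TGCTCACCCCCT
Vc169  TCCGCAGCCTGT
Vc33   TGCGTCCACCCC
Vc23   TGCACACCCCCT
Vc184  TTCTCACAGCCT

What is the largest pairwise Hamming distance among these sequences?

Pairwise Hamming distances:
  Vc244 vs Vc169: 5
  Vc244 vs Vc33: 5
  Vc244 vs Vc23: 1
  Vc244 vs Vc184: 3
  Vc169 vs Vc33: 8
  Vc169 vs Vc23: 5
  Vc169 vs Vc184: 7
  Vc33 vs Vc23: 5
  Vc33 vs Vc184: 6
  Vc23 vs Vc184: 4
The largest is 8, between Vc169 and Vc33.

8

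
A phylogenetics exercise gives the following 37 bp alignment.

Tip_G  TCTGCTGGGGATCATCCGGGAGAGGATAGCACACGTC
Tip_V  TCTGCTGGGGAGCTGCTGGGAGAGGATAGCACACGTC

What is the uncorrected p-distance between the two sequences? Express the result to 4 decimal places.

Differing sites — 12:T/G; 14:A/T; 15:T/G; 17:C/T.
There are 4 differences over 37 sites, so p = 4/37 = 0.1081.

0.1081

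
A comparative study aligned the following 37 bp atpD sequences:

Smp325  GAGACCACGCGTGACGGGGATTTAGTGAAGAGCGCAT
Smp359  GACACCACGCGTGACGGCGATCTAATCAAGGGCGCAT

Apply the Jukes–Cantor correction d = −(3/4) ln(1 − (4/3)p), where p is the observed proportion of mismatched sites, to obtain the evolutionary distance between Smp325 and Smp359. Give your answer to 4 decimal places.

Differing sites — 3:G/C; 18:G/C; 22:T/C; 25:G/A; 27:G/C; 31:A/G.
p = 6/37 = 0.162162.
d = −0.75 · ln(1 − (4/3)·0.162162) = −0.75 · ln(0.783784) = −0.75 · (-0.243622) = 0.1827.

0.1827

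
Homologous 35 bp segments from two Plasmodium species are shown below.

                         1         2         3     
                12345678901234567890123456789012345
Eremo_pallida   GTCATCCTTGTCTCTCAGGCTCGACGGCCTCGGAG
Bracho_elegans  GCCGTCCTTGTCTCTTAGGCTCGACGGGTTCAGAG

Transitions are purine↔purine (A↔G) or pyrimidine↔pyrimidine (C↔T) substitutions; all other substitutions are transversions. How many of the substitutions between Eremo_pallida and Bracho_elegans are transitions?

Differing sites — 2:T/C (Ti); 4:A/G (Ti); 16:C/T (Ti); 28:C/G (Tv); 29:C/T (Ti); 32:G/A (Ti).
Of the 6 differences, 5 transitions and 1 transversion, so the answer is 5.

5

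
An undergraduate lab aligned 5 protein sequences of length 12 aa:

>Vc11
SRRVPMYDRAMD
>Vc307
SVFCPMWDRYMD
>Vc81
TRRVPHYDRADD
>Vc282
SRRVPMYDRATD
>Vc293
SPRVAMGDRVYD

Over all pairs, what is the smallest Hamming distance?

Pairwise Hamming distances:
  Vc11 vs Vc307: 5
  Vc11 vs Vc81: 3
  Vc11 vs Vc282: 1
  Vc11 vs Vc293: 5
  Vc307 vs Vc81: 8
  Vc307 vs Vc282: 6
  Vc307 vs Vc293: 7
  Vc81 vs Vc282: 3
  Vc81 vs Vc293: 7
  Vc282 vs Vc293: 5
The smallest is 1, between Vc11 and Vc282.

1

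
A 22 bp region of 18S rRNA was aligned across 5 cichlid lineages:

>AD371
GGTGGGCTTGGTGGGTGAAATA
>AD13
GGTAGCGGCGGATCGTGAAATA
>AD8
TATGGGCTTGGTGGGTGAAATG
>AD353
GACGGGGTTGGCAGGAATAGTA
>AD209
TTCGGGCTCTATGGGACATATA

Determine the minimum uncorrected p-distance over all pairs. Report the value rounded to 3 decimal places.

0.136

Pairwise Hamming distances:
  AD371 vs AD13: 8
  AD371 vs AD8: 3
  AD371 vs AD353: 9
  AD371 vs AD209: 9
  AD13 vs AD8: 11
  AD13 vs AD353: 13
  AD13 vs AD209: 15
  AD8 vs AD353: 10
  AD8 vs AD209: 9
  AD353 vs AD209: 12
The smallest is 3 mismatches, between AD371 and AD8; p = 3/22 = 0.136.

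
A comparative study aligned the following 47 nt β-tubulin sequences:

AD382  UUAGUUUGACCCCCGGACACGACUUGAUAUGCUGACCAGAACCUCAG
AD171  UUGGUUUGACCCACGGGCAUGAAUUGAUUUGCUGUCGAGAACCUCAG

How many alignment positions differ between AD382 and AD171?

8

Differing sites — 3:A/G; 13:C/A; 17:A/G; 20:C/U; 23:C/A; 29:A/U; 35:A/U; 37:C/G.
That gives 8 mismatches out of 47 aligned sites, so the Hamming distance is 8.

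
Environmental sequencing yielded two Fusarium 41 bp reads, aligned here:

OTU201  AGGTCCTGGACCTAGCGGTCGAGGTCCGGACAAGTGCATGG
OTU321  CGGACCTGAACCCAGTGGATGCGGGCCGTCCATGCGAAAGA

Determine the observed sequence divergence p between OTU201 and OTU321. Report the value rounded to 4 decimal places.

0.3902

The sequences differ at positions 1 (A/C), 4 (T/A), 9 (G/A), 13 (T/C), 16 (C/T), 19 (T/A), 20 (C/T), 22 (A/C), 25 (T/G), 29 (G/T), 30 (A/C), 33 (A/T), 35 (T/C), 37 (C/A), 39 (T/A), 41 (G/A).
There are 16 differences over 41 sites, so p = 16/41 = 0.3902.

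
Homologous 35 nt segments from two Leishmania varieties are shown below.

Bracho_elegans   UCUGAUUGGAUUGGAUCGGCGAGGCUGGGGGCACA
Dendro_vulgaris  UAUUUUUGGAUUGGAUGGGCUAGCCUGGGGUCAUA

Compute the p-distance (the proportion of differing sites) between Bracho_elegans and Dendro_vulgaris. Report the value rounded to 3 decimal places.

Differing sites — 2:C/A; 4:G/U; 5:A/U; 17:C/G; 21:G/U; 24:G/C; 31:G/U; 34:C/U.
There are 8 differences over 35 sites, so p = 8/35 = 0.229.

0.229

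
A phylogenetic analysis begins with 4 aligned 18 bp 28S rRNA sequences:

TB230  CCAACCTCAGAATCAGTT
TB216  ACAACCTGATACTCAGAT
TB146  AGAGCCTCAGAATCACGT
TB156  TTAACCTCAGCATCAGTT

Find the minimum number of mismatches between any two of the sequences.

Pairwise Hamming distances:
  TB230 vs TB216: 5
  TB230 vs TB146: 5
  TB230 vs TB156: 3
  TB216 vs TB146: 7
  TB216 vs TB156: 7
  TB146 vs TB156: 6
The smallest is 3, between TB230 and TB156.

3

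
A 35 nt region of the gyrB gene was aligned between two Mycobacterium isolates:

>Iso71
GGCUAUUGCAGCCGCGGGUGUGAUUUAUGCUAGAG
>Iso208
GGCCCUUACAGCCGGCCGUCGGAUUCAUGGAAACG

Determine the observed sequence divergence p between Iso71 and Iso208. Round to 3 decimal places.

0.371

Differing sites — 4:U/C; 5:A/C; 8:G/A; 15:C/G; 16:G/C; 17:G/C; 20:G/C; 21:U/G; 26:U/C; 30:C/G; 31:U/A; 33:G/A; 34:A/C.
There are 13 differences over 35 sites, so p = 13/35 = 0.371.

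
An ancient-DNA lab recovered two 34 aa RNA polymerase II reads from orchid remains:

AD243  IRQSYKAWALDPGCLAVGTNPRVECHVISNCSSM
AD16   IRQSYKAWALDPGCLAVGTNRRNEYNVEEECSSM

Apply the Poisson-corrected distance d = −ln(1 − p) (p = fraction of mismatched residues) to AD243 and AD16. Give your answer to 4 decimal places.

0.2305

Differing sites — 21:P/R; 23:V/N; 25:C/Y; 26:H/N; 28:I/E; 29:S/E; 30:N/E.
p = 7/34 = 0.205882.
d = −ln(1 − 0.205882) = −ln(0.794118) = 0.2305.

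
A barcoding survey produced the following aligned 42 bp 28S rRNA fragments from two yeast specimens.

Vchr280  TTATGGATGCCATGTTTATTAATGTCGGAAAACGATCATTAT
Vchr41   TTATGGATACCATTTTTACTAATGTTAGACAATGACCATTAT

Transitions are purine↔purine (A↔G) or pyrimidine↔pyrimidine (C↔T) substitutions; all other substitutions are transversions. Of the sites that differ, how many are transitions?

Mismatches occur at site 9 (G↔A, transition), site 14 (G↔T, transversion), site 19 (T↔C, transition), site 26 (C↔T, transition), site 27 (G↔A, transition), site 30 (A↔C, transversion), site 33 (C↔T, transition), site 36 (T↔C, transition).
Of the 8 differences, 6 transitions and 2 transversions, so the answer is 6.

6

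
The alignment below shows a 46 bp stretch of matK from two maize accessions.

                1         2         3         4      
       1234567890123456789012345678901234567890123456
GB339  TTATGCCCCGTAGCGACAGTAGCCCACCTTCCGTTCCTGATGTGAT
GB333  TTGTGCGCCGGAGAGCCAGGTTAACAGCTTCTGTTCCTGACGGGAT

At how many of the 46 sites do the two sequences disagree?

14

Mismatches occur at site 3 (A→G), site 7 (C→G), site 11 (T→G), site 14 (C→A), site 16 (A→C), site 20 (T→G), site 21 (A→T), site 22 (G→T), site 23 (C→A), site 24 (C→A), site 27 (C→G), site 32 (C→T), site 41 (T→C), site 43 (T→G).
That gives 14 mismatches out of 46 aligned sites, so the Hamming distance is 14.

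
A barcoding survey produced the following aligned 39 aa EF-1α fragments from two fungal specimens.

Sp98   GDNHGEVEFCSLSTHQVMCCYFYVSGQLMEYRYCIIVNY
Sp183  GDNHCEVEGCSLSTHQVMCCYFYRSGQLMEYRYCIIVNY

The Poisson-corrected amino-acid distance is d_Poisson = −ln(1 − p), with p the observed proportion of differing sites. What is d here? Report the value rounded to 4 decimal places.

0.0800

Differing sites — 5:G/C; 9:F/G; 24:V/R.
p = 3/39 = 0.076923.
d = −ln(1 − 0.076923) = −ln(0.923077) = 0.0800.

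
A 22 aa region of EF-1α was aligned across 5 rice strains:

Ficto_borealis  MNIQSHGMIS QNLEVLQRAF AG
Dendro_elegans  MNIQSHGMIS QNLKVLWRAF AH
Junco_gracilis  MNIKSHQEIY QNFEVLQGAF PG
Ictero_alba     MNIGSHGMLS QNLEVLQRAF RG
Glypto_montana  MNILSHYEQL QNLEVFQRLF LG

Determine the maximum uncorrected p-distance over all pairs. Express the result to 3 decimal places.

0.500

Pairwise Hamming distances:
  Ficto_borealis vs Dendro_elegans: 3
  Ficto_borealis vs Junco_gracilis: 7
  Ficto_borealis vs Ictero_alba: 3
  Ficto_borealis vs Glypto_montana: 8
  Dendro_elegans vs Junco_gracilis: 10
  Dendro_elegans vs Ictero_alba: 6
  Dendro_elegans vs Glypto_montana: 11
  Junco_gracilis vs Ictero_alba: 8
  Junco_gracilis vs Glypto_montana: 9
  Ictero_alba vs Glypto_montana: 8
The largest is 11 mismatches, between Dendro_elegans and Glypto_montana; p = 11/22 = 0.500.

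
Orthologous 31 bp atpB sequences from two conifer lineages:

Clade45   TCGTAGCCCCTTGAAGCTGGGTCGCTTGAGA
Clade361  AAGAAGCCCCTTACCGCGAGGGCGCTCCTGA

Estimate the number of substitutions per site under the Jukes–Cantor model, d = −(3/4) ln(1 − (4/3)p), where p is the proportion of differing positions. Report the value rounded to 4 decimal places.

0.5445

The sequences differ at positions 1 (T/A), 2 (C/A), 4 (T/A), 13 (G/A), 14 (A/C), 15 (A/C), 18 (T/G), 19 (G/A), 22 (T/G), 27 (T/C), 28 (G/C), 29 (A/T).
p = 12/31 = 0.387097.
d = −0.75 · ln(1 − (4/3)·0.387097) = −0.75 · ln(0.483871) = −0.75 · (-0.725937) = 0.5445.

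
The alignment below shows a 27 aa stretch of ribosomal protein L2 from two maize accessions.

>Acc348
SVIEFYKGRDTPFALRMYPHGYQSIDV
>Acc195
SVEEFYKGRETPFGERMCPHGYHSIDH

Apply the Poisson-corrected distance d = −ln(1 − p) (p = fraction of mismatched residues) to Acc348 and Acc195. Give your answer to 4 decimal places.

0.3001

Mismatches occur at site 3 (I↔E), site 10 (D↔E), site 14 (A↔G), site 15 (L↔E), site 18 (Y↔C), site 23 (Q↔H), site 27 (V↔H).
p = 7/27 = 0.259259.
d = −ln(1 − 0.259259) = −ln(0.740741) = 0.3001.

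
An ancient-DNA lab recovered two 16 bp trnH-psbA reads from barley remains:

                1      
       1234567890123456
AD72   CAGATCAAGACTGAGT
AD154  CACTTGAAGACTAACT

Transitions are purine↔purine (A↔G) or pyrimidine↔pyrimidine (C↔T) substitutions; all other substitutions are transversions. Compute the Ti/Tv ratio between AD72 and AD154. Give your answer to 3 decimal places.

Differing sites — 3:G/C (Tv); 4:A/T (Tv); 6:C/G (Tv); 13:G/A (Ti); 15:G/C (Tv).
Of the 5 differences, 1 transition and 4 transversions, so Ti/Tv = 1/4 = 0.250.

0.250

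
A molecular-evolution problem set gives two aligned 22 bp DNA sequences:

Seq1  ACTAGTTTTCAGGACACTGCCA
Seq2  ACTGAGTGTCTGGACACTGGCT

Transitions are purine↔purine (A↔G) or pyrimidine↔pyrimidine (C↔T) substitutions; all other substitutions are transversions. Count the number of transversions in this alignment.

Mismatches occur at site 4 (A/G, transition), site 5 (G/A, transition), site 6 (T/G, transversion), site 8 (T/G, transversion), site 11 (A/T, transversion), site 20 (C/G, transversion), site 22 (A/T, transversion).
Of the 7 differences, 2 transitions and 5 transversions, so the answer is 5.

5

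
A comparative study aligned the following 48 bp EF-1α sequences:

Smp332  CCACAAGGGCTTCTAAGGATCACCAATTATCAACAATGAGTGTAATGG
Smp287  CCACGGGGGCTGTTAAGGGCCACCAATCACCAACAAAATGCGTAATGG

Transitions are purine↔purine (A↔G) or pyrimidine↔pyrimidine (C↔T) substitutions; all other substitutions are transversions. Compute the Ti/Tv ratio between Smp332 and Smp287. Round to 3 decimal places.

The sequences differ at positions 5 (A/G, transition), 6 (A/G, transition), 12 (T/G, transversion), 13 (C/T, transition), 19 (A/G, transition), 20 (T/C, transition), 28 (T/C, transition), 30 (T/C, transition), 37 (T/A, transversion), 38 (G/A, transition), 39 (A/T, transversion), 41 (T/C, transition).
Of the 12 differences, 9 transitions and 3 transversions, so Ti/Tv = 9/3 = 3.000.

3.000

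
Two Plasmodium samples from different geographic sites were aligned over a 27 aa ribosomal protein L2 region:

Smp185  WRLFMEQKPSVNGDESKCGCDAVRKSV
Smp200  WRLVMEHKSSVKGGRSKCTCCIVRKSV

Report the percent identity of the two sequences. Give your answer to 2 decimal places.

Mismatches occur at site 4 (F↔V), site 7 (Q↔H), site 9 (P↔S), site 12 (N↔K), site 14 (D↔G), site 15 (E↔R), site 19 (G↔T), site 21 (D↔C), site 22 (A↔I).
18 of the 27 sites match, so the percent identity is 18/27 × 100 = 66.67%.

66.67%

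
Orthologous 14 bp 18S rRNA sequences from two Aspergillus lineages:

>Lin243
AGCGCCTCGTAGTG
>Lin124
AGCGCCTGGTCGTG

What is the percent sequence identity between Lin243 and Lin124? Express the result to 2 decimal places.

85.71%

Differing sites — 8:C/G; 11:A/C.
12 of the 14 sites match, so the percent identity is 12/14 × 100 = 85.71%.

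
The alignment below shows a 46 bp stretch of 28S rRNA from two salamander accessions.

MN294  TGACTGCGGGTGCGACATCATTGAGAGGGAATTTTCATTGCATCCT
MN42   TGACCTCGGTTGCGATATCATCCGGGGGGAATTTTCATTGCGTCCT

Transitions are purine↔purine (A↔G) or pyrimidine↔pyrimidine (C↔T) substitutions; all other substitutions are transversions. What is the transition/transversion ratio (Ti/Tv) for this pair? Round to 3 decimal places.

Mismatches occur at site 5 (T→C, transition), site 6 (G→T, transversion), site 10 (G→T, transversion), site 16 (C→T, transition), site 22 (T→C, transition), site 23 (G→C, transversion), site 24 (A→G, transition), site 26 (A→G, transition), site 42 (A→G, transition).
Of the 9 differences, 6 transitions and 3 transversions, so Ti/Tv = 6/3 = 2.000.

2.000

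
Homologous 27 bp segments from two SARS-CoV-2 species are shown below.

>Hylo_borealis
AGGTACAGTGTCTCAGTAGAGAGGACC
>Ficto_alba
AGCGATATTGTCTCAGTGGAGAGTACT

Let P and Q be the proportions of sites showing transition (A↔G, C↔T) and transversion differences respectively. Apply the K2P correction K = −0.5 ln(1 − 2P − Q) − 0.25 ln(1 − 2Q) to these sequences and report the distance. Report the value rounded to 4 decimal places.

Differing sites — 3:G/C (Tv); 4:T/G (Tv); 6:C/T (Ti); 8:G/T (Tv); 18:A/G (Ti); 24:G/T (Tv); 27:C/T (Ti).
Of the 7 differences, 3 transitions and 4 transversions over 27 sites: P = 3/27 = 0.111111, Q = 4/27 = 0.148148.
d = −0.5·ln(0.629630) − 0.25·ln(0.703704) = −0.5·(-0.462623) − 0.25·(-0.351397) = 0.3192.

0.3192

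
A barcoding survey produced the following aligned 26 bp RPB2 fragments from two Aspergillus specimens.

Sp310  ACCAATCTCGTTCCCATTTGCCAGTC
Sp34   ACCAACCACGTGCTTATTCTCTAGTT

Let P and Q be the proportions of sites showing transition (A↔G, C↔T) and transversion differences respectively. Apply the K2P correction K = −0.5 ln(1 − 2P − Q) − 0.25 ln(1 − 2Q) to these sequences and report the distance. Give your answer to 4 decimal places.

Differing sites — 6:T/C (Ti); 8:T/A (Tv); 12:T/G (Tv); 14:C/T (Ti); 15:C/T (Ti); 19:T/C (Ti); 20:G/T (Tv); 22:C/T (Ti); 26:C/T (Ti).
Of the 9 differences, 6 transitions and 3 transversions over 26 sites: P = 6/26 = 0.230769, Q = 3/26 = 0.115385.
d = −0.5·ln(0.423077) − 0.25·ln(0.769230) = −0.5·(-0.860201) − 0.25·(-0.262365) = 0.4957.

0.4957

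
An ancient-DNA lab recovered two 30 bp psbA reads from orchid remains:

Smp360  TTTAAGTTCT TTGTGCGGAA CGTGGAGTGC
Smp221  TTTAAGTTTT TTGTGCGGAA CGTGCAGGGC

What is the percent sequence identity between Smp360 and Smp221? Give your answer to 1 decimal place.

Differing sites — 9:C/T; 25:G/C; 28:T/G.
27 of the 30 sites match, so the percent identity is 27/30 × 100 = 90.0%.

90.0%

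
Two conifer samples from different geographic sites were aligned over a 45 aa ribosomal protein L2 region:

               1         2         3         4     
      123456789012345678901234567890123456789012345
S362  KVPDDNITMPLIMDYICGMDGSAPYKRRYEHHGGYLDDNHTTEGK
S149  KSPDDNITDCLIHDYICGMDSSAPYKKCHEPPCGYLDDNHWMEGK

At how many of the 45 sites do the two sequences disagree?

Mismatches occur at site 2 (V→S), site 9 (M→D), site 10 (P→C), site 13 (M→H), site 21 (G→S), site 27 (R→K), site 28 (R→C), site 29 (Y→H), site 31 (H→P), site 32 (H→P), site 33 (G→C), site 41 (T→W), site 42 (T→M).
That gives 13 mismatches out of 45 aligned sites, so the Hamming distance is 13.

13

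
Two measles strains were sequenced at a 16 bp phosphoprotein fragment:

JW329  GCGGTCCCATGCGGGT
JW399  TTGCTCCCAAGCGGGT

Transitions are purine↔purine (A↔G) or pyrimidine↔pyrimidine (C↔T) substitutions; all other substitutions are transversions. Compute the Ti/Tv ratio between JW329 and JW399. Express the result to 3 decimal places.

0.333

Mismatches occur at site 1 (G/T, transversion), site 2 (C/T, transition), site 4 (G/C, transversion), site 10 (T/A, transversion).
Of the 4 differences, 1 transition and 3 transversions, so Ti/Tv = 1/3 = 0.333.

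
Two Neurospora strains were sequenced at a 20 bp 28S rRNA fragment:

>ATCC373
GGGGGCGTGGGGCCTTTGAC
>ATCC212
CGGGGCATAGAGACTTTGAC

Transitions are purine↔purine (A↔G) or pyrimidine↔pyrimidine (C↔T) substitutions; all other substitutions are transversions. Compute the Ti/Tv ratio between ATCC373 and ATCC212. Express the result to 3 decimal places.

1.500

Differing sites — 1:G/C (Tv); 7:G/A (Ti); 9:G/A (Ti); 11:G/A (Ti); 13:C/A (Tv).
Of the 5 differences, 3 transitions and 2 transversions, so Ti/Tv = 3/2 = 1.500.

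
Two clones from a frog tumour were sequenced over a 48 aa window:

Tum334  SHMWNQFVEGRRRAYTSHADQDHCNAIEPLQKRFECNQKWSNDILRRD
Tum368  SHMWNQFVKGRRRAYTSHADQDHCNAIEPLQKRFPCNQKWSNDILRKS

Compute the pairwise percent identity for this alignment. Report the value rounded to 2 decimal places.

Differing sites — 9:E/K; 35:E/P; 47:R/K; 48:D/S.
44 of the 48 sites match, so the percent identity is 44/48 × 100 = 91.67%.

91.67%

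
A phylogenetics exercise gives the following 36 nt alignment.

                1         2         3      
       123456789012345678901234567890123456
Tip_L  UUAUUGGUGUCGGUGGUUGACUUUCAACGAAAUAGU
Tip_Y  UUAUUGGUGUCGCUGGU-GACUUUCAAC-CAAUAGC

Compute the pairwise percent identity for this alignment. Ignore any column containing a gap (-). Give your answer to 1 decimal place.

Excluding the 2 gap columns leaves 34 comparable sites.
Differing sites — 13:G/C; 30:A/C; 36:U/C.
31 of the 34 comparable sites match, so the percent identity is 31/34 × 100 = 91.2%.

91.2%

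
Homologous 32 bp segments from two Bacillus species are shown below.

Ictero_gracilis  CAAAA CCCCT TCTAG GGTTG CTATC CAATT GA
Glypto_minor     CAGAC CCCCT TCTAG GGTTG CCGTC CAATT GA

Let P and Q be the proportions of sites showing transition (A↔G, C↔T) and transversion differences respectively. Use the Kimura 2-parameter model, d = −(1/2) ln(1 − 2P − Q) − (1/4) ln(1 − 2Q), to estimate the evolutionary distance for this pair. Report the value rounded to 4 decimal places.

Mismatches occur at site 3 (A→G, transition), site 5 (A→C, transversion), site 22 (T→C, transition), site 23 (A→G, transition).
Of the 4 differences, 3 transitions and 1 transversion over 32 sites: P = 3/32 = 0.093750, Q = 1/32 = 0.031250.
d = −0.5·ln(0.781250) − 0.25·ln(0.937500) = −0.5·(-0.246860) − 0.25·(-0.064539) = 0.1396.

0.1396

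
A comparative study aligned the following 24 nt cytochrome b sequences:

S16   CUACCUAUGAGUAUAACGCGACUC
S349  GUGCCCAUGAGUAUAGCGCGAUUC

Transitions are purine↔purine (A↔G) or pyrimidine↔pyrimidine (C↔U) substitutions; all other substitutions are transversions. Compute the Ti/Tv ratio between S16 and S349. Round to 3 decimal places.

4.000

Differing sites — 1:C/G (Tv); 3:A/G (Ti); 6:U/C (Ti); 16:A/G (Ti); 22:C/U (Ti).
Of the 5 differences, 4 transitions and 1 transversion, so Ti/Tv = 4/1 = 4.000.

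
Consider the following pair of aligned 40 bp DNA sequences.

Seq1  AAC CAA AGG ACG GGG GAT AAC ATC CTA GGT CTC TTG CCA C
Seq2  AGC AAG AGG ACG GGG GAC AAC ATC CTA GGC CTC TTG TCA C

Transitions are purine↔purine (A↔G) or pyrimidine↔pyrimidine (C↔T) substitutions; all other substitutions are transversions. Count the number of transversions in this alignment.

The sequences differ at positions 2 (A/G, transition), 4 (C/A, transversion), 6 (A/G, transition), 18 (T/C, transition), 30 (T/C, transition), 37 (C/T, transition).
Of the 6 differences, 5 transitions and 1 transversion, so the answer is 1.

1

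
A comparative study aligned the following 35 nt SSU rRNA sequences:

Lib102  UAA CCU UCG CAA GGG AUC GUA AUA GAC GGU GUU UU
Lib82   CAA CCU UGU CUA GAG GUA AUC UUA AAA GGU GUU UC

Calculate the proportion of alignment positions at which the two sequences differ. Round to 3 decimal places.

0.371

Differing sites — 1:U/C; 8:C/G; 9:G/U; 11:A/U; 14:G/A; 16:A/G; 18:C/A; 19:G/A; 21:A/C; 22:A/U; 25:G/A; 27:C/A; 35:U/C.
There are 13 differences over 35 sites, so p = 13/35 = 0.371.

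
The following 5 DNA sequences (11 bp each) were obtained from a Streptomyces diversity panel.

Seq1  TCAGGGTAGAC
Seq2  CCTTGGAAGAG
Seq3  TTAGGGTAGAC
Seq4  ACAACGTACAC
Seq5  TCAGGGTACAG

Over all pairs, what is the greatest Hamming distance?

Pairwise Hamming distances:
  Seq1 vs Seq2: 5
  Seq1 vs Seq3: 1
  Seq1 vs Seq4: 4
  Seq1 vs Seq5: 2
  Seq2 vs Seq3: 6
  Seq2 vs Seq4: 7
  Seq2 vs Seq5: 5
  Seq3 vs Seq4: 5
  Seq3 vs Seq5: 3
  Seq4 vs Seq5: 4
The largest is 7, between Seq2 and Seq4.

7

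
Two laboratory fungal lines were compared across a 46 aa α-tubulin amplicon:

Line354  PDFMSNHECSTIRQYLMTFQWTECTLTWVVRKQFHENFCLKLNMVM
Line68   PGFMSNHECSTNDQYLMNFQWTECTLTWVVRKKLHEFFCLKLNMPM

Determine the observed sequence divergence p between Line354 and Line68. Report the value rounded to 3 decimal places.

Differing sites — 2:D/G; 12:I/N; 13:R/D; 18:T/N; 33:Q/K; 34:F/L; 37:N/F; 45:V/P.
There are 8 differences over 46 sites, so p = 8/46 = 0.174.

0.174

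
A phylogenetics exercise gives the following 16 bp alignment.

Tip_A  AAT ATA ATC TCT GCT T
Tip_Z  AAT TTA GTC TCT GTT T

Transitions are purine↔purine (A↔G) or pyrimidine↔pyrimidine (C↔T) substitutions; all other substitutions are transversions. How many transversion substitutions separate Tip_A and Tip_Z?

1

Differing sites — 4:A/T (Tv); 7:A/G (Ti); 14:C/T (Ti).
Of the 3 differences, 2 transitions and 1 transversion, so the answer is 1.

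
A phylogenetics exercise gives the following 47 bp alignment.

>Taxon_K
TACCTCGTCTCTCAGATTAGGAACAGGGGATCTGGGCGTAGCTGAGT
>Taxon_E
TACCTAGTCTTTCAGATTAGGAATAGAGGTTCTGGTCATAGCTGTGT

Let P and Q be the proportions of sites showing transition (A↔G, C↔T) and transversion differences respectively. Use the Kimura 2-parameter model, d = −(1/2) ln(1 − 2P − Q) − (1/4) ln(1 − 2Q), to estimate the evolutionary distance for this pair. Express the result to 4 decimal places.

0.1940

Mismatches occur at site 6 (C↔A, transversion), site 11 (C↔T, transition), site 24 (C↔T, transition), site 27 (G↔A, transition), site 30 (A↔T, transversion), site 36 (G↔T, transversion), site 38 (G↔A, transition), site 45 (A↔T, transversion).
Of the 8 differences, 4 transitions and 4 transversions over 47 sites: P = 4/47 = 0.085106, Q = 4/47 = 0.085106.
d = −0.5·ln(0.744682) − 0.25·ln(0.829788) = −0.5·(-0.294798) − 0.25·(-0.186585) = 0.1940.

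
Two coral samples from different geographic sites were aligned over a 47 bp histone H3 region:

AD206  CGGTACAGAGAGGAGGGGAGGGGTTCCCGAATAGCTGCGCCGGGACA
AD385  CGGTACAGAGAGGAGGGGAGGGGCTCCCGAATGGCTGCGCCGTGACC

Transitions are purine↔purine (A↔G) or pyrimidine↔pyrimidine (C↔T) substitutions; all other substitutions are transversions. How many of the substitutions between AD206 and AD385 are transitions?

2

Differing sites — 24:T/C (Ti); 33:A/G (Ti); 43:G/T (Tv); 47:A/C (Tv).
Of the 4 differences, 2 transitions and 2 transversions, so the answer is 2.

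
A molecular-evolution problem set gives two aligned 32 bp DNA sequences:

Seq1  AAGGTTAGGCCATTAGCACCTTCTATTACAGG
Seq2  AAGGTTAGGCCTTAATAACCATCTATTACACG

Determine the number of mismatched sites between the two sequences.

6

Mismatches occur at site 12 (A↔T), site 14 (T↔A), site 16 (G↔T), site 17 (C↔A), site 21 (T↔A), site 31 (G↔C).
That gives 6 mismatches out of 32 aligned sites, so the Hamming distance is 6.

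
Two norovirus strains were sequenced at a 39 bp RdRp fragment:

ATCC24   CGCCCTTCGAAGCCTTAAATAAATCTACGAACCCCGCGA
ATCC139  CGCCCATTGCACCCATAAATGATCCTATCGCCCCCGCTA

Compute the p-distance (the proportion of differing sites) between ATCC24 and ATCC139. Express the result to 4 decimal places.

0.3333

Differing sites — 6:T/A; 8:C/T; 10:A/C; 12:G/C; 15:T/A; 21:A/G; 23:A/T; 24:T/C; 28:C/T; 29:G/C; 30:A/G; 31:A/C; 38:G/T.
There are 13 differences over 39 sites, so p = 13/39 = 0.3333.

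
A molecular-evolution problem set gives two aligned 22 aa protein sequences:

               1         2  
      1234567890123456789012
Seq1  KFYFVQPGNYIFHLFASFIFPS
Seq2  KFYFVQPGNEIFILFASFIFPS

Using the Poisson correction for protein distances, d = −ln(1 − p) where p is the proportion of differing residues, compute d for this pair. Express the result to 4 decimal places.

Differing sites — 10:Y/E; 13:H/I.
p = 2/22 = 0.090909.
d = −ln(1 − 0.090909) = −ln(0.909091) = 0.0953.

0.0953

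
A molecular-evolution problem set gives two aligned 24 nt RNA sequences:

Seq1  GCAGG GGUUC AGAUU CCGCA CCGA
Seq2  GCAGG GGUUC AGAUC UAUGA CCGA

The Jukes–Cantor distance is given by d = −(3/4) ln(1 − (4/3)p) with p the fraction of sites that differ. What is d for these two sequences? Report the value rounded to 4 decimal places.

Differing sites — 15:U/C; 16:C/U; 17:C/A; 18:G/U; 19:C/G.
p = 5/24 = 0.208333.
d = −0.75 · ln(1 − (4/3)·0.208333) = −0.75 · ln(0.722223) = −0.75 · (-0.325421) = 0.2441.

0.2441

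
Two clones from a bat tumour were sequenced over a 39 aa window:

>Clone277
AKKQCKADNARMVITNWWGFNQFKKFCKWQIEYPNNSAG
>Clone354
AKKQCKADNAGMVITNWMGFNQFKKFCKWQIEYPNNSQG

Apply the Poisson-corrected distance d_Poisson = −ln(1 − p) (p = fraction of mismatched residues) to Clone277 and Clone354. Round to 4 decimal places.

The sequences differ at positions 11 (R/G), 18 (W/M), 38 (A/Q).
p = 3/39 = 0.076923.
d = −ln(1 − 0.076923) = −ln(0.923077) = 0.0800.

0.0800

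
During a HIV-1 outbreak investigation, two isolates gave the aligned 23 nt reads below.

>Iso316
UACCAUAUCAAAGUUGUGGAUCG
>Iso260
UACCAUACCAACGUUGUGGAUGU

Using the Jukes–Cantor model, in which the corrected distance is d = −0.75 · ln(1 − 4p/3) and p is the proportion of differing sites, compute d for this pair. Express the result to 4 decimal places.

The sequences differ at positions 8 (U/C), 12 (A/C), 22 (C/G), 23 (G/U).
p = 4/23 = 0.173913.
d = −0.75 · ln(1 − (4/3)·0.173913) = −0.75 · ln(0.768116) = −0.75 · (-0.263815) = 0.1979.

0.1979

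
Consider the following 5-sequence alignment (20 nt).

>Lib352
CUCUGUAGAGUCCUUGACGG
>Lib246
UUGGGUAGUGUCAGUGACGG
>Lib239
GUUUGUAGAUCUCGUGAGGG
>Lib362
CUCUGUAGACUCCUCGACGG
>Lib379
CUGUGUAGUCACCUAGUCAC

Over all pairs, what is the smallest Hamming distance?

Pairwise Hamming distances:
  Lib352 vs Lib246: 6
  Lib352 vs Lib239: 7
  Lib352 vs Lib362: 2
  Lib352 vs Lib379: 8
  Lib246 vs Lib239: 9
  Lib246 vs Lib362: 8
  Lib246 vs Lib379: 10
  Lib239 vs Lib362: 8
  Lib239 vs Lib379: 12
  Lib362 vs Lib379: 7
The smallest is 2, between Lib352 and Lib362.

2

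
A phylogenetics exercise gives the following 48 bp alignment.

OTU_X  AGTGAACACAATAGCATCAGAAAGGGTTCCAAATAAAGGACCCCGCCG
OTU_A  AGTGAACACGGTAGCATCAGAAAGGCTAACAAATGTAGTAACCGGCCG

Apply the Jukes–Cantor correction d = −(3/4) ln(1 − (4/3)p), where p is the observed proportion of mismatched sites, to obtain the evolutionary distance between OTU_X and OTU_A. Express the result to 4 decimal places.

0.2441

The sequences differ at positions 10 (A/G), 11 (A/G), 26 (G/C), 28 (T/A), 29 (C/A), 35 (A/G), 36 (A/T), 39 (G/T), 41 (C/A), 44 (C/G).
p = 10/48 = 0.208333.
d = −0.75 · ln(1 − (4/3)·0.208333) = −0.75 · ln(0.722223) = −0.75 · (-0.325421) = 0.2441.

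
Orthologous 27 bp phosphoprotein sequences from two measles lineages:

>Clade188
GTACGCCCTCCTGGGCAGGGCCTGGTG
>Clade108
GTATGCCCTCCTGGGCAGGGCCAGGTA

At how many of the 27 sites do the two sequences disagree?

3

The sequences differ at positions 4 (C/T), 23 (T/A), 27 (G/A).
That gives 3 mismatches out of 27 aligned sites, so the Hamming distance is 3.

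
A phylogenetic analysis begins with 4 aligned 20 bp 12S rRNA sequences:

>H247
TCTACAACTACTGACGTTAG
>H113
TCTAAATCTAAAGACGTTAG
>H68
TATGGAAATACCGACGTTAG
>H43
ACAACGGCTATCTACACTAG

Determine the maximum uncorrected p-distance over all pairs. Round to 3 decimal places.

Pairwise Hamming distances:
  H247 vs H113: 4
  H247 vs H68: 5
  H247 vs H43: 9
  H113 vs H68: 7
  H113 vs H43: 10
  H68 vs H43: 12
The largest is 12 mismatches, between H68 and H43; p = 12/20 = 0.600.

0.600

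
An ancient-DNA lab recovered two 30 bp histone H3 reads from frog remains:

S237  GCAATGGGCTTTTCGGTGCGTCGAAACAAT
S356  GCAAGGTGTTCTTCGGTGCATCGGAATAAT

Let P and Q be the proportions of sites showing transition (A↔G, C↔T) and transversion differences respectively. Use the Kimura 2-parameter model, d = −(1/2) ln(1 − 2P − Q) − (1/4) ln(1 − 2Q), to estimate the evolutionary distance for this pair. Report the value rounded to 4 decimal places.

0.2912

Differing sites — 5:T/G (Tv); 7:G/T (Tv); 9:C/T (Ti); 11:T/C (Ti); 20:G/A (Ti); 24:A/G (Ti); 27:C/T (Ti).
Of the 7 differences, 5 transitions and 2 transversions over 30 sites: P = 5/30 = 0.166667, Q = 2/30 = 0.066667.
d = −0.5·ln(0.599999) − 0.25·ln(0.866666) = −0.5·(-0.510827) − 0.25·(-0.143102) = 0.2912.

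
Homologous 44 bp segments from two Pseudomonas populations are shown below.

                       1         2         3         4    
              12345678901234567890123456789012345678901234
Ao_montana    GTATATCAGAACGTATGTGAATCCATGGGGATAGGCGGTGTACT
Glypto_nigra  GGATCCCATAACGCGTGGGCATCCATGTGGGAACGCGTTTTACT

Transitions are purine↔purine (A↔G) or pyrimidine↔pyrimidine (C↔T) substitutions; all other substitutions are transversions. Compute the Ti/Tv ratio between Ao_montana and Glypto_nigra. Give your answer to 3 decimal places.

0.400

Differing sites — 2:T/G (Tv); 5:A/C (Tv); 6:T/C (Ti); 9:G/T (Tv); 14:T/C (Ti); 15:A/G (Ti); 18:T/G (Tv); 20:A/C (Tv); 28:G/T (Tv); 31:A/G (Ti); 32:T/A (Tv); 34:G/C (Tv); 38:G/T (Tv); 40:G/T (Tv).
Of the 14 differences, 4 transitions and 10 transversions, so Ti/Tv = 4/10 = 0.400.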